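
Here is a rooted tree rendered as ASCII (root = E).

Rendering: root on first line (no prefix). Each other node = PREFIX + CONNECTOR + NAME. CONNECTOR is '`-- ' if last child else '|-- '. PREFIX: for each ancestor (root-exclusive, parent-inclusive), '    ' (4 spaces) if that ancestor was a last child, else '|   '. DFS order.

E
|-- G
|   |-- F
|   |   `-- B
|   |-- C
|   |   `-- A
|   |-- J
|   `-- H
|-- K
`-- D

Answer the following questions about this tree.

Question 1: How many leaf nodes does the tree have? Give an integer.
Leaves (nodes with no children): A, B, D, H, J, K

Answer: 6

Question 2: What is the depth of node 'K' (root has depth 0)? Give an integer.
Path from root to K: E -> K
Depth = number of edges = 1

Answer: 1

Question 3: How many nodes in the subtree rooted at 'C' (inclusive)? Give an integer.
Subtree rooted at C contains: A, C
Count = 2

Answer: 2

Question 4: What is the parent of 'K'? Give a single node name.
Scan adjacency: K appears as child of E

Answer: E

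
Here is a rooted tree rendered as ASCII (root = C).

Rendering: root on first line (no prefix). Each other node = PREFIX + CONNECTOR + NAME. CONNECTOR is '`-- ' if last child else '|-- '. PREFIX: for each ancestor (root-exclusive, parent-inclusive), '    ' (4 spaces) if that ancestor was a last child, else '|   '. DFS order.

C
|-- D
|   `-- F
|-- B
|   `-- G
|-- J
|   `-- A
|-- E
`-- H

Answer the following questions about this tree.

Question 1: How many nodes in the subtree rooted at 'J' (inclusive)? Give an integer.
Answer: 2

Derivation:
Subtree rooted at J contains: A, J
Count = 2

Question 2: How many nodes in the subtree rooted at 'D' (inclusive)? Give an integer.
Answer: 2

Derivation:
Subtree rooted at D contains: D, F
Count = 2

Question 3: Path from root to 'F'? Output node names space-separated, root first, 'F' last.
Walk down from root: C -> D -> F

Answer: C D F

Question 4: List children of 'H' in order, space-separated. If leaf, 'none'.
Node H's children (from adjacency): (leaf)

Answer: none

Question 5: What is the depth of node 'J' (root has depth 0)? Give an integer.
Answer: 1

Derivation:
Path from root to J: C -> J
Depth = number of edges = 1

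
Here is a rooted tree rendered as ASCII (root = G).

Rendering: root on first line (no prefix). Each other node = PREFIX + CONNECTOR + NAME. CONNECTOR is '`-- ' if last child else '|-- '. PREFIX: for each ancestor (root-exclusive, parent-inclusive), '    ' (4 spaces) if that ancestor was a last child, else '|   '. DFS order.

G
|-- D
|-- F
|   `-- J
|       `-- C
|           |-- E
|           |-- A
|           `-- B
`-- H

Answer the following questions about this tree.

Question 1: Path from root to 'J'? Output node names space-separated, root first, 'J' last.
Answer: G F J

Derivation:
Walk down from root: G -> F -> J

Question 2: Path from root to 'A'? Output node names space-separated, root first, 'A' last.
Answer: G F J C A

Derivation:
Walk down from root: G -> F -> J -> C -> A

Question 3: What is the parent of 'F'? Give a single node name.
Scan adjacency: F appears as child of G

Answer: G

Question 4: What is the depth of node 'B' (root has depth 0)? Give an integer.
Answer: 4

Derivation:
Path from root to B: G -> F -> J -> C -> B
Depth = number of edges = 4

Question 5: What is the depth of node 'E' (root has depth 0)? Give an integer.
Path from root to E: G -> F -> J -> C -> E
Depth = number of edges = 4

Answer: 4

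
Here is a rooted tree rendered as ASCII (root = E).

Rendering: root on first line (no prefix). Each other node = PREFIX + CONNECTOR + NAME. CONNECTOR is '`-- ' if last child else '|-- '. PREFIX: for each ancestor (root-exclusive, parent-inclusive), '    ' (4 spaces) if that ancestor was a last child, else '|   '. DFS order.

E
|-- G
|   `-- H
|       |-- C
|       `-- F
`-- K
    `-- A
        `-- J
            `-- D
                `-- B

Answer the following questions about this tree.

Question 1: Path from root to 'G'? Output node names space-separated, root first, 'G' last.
Answer: E G

Derivation:
Walk down from root: E -> G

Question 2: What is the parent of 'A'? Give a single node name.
Scan adjacency: A appears as child of K

Answer: K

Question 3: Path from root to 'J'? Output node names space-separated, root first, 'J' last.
Answer: E K A J

Derivation:
Walk down from root: E -> K -> A -> J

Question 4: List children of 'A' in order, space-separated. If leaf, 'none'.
Node A's children (from adjacency): J

Answer: J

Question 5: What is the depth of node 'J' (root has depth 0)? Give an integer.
Answer: 3

Derivation:
Path from root to J: E -> K -> A -> J
Depth = number of edges = 3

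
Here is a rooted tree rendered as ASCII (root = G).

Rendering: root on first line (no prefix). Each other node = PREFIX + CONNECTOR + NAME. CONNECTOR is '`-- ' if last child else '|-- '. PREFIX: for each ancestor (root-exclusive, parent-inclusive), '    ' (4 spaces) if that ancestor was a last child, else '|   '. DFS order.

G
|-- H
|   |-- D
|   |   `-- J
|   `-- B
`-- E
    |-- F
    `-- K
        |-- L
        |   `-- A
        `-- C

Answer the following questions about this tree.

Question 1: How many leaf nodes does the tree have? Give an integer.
Answer: 5

Derivation:
Leaves (nodes with no children): A, B, C, F, J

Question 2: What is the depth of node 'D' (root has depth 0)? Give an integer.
Path from root to D: G -> H -> D
Depth = number of edges = 2

Answer: 2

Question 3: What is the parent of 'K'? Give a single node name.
Answer: E

Derivation:
Scan adjacency: K appears as child of E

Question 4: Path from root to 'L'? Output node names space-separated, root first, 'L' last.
Walk down from root: G -> E -> K -> L

Answer: G E K L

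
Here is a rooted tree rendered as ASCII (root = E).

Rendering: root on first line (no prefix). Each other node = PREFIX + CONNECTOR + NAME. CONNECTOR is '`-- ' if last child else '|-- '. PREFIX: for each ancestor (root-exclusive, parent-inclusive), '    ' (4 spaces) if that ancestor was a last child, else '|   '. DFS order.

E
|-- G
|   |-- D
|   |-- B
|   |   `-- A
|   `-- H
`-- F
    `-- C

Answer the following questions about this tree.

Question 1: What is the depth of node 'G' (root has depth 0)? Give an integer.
Answer: 1

Derivation:
Path from root to G: E -> G
Depth = number of edges = 1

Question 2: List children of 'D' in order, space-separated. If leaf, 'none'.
Node D's children (from adjacency): (leaf)

Answer: none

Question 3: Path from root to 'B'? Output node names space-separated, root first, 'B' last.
Answer: E G B

Derivation:
Walk down from root: E -> G -> B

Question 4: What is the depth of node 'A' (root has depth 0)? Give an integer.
Answer: 3

Derivation:
Path from root to A: E -> G -> B -> A
Depth = number of edges = 3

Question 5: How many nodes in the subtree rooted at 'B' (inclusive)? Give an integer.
Subtree rooted at B contains: A, B
Count = 2

Answer: 2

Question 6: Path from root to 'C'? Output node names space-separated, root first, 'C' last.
Walk down from root: E -> F -> C

Answer: E F C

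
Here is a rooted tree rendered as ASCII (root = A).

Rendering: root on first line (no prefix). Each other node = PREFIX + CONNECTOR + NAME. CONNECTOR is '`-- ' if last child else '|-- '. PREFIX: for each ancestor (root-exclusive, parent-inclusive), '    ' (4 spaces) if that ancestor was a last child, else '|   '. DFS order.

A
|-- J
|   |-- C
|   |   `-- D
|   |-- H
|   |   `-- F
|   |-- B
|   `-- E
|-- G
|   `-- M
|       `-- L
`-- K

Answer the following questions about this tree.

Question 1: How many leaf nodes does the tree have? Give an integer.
Answer: 6

Derivation:
Leaves (nodes with no children): B, D, E, F, K, L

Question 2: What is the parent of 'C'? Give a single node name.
Answer: J

Derivation:
Scan adjacency: C appears as child of J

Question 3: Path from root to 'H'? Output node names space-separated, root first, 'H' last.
Walk down from root: A -> J -> H

Answer: A J H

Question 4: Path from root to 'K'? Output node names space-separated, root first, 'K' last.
Answer: A K

Derivation:
Walk down from root: A -> K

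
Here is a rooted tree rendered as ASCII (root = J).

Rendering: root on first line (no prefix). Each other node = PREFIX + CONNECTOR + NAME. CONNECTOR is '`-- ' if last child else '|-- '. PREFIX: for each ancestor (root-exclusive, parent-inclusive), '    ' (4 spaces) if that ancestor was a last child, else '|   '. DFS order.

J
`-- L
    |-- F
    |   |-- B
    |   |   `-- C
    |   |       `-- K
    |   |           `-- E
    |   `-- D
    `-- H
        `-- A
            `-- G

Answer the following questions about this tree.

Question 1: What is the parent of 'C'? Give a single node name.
Scan adjacency: C appears as child of B

Answer: B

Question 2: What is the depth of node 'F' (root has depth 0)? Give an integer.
Path from root to F: J -> L -> F
Depth = number of edges = 2

Answer: 2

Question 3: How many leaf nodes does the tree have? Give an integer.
Answer: 3

Derivation:
Leaves (nodes with no children): D, E, G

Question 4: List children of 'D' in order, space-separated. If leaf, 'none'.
Node D's children (from adjacency): (leaf)

Answer: none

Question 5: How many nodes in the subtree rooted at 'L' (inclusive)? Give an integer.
Subtree rooted at L contains: A, B, C, D, E, F, G, H, K, L
Count = 10

Answer: 10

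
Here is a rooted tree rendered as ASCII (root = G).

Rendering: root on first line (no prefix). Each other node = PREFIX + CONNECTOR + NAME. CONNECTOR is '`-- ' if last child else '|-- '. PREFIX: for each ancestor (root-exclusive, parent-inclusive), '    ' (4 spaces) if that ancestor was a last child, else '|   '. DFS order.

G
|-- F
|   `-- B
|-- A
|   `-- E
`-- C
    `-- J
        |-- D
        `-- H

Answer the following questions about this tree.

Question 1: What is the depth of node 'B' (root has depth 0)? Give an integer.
Path from root to B: G -> F -> B
Depth = number of edges = 2

Answer: 2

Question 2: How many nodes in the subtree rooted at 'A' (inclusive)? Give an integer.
Subtree rooted at A contains: A, E
Count = 2

Answer: 2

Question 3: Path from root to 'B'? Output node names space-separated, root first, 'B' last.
Answer: G F B

Derivation:
Walk down from root: G -> F -> B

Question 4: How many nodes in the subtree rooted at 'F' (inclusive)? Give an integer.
Answer: 2

Derivation:
Subtree rooted at F contains: B, F
Count = 2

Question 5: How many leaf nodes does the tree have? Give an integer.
Answer: 4

Derivation:
Leaves (nodes with no children): B, D, E, H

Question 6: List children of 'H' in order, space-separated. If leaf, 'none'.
Node H's children (from adjacency): (leaf)

Answer: none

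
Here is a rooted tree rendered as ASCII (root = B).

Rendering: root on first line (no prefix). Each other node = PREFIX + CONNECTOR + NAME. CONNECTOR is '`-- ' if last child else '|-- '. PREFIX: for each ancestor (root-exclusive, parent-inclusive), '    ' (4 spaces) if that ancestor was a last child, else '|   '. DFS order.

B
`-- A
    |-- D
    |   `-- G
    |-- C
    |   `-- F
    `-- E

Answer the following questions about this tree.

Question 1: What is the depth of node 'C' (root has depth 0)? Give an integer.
Answer: 2

Derivation:
Path from root to C: B -> A -> C
Depth = number of edges = 2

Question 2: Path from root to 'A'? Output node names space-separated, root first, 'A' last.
Answer: B A

Derivation:
Walk down from root: B -> A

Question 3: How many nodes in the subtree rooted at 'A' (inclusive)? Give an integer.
Subtree rooted at A contains: A, C, D, E, F, G
Count = 6

Answer: 6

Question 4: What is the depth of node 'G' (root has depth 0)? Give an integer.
Path from root to G: B -> A -> D -> G
Depth = number of edges = 3

Answer: 3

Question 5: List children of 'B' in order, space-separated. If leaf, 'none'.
Node B's children (from adjacency): A

Answer: A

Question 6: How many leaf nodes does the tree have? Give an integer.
Answer: 3

Derivation:
Leaves (nodes with no children): E, F, G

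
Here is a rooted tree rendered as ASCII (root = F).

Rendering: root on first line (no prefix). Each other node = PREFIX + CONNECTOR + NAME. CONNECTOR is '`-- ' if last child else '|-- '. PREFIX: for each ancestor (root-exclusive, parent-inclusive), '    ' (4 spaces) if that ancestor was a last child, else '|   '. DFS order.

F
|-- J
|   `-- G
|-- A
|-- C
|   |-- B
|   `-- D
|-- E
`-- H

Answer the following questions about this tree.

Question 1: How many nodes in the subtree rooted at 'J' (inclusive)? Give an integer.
Subtree rooted at J contains: G, J
Count = 2

Answer: 2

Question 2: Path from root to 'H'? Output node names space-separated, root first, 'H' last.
Answer: F H

Derivation:
Walk down from root: F -> H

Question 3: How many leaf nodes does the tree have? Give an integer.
Answer: 6

Derivation:
Leaves (nodes with no children): A, B, D, E, G, H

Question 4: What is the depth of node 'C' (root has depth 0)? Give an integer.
Answer: 1

Derivation:
Path from root to C: F -> C
Depth = number of edges = 1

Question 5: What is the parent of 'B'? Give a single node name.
Scan adjacency: B appears as child of C

Answer: C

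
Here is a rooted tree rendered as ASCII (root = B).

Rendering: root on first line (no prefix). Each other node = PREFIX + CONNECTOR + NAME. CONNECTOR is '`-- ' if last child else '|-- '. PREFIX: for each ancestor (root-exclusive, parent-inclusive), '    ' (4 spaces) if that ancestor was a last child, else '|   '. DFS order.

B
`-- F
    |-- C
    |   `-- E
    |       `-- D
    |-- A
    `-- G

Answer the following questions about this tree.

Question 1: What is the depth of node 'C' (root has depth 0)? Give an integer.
Path from root to C: B -> F -> C
Depth = number of edges = 2

Answer: 2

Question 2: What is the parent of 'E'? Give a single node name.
Answer: C

Derivation:
Scan adjacency: E appears as child of C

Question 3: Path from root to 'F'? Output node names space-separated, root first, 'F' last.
Walk down from root: B -> F

Answer: B F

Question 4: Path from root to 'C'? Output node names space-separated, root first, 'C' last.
Walk down from root: B -> F -> C

Answer: B F C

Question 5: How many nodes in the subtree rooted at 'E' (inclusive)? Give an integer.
Subtree rooted at E contains: D, E
Count = 2

Answer: 2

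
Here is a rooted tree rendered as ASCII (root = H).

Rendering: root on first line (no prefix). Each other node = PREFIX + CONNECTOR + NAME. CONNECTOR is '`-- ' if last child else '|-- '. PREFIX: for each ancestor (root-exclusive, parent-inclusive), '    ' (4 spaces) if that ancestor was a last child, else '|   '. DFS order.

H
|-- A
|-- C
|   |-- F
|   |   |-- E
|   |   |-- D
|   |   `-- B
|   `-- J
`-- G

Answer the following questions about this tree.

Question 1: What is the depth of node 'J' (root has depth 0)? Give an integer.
Answer: 2

Derivation:
Path from root to J: H -> C -> J
Depth = number of edges = 2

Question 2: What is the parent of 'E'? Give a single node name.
Answer: F

Derivation:
Scan adjacency: E appears as child of F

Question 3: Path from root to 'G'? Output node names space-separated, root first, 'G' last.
Walk down from root: H -> G

Answer: H G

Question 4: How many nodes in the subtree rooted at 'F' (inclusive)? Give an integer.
Subtree rooted at F contains: B, D, E, F
Count = 4

Answer: 4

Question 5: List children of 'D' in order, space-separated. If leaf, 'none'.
Answer: none

Derivation:
Node D's children (from adjacency): (leaf)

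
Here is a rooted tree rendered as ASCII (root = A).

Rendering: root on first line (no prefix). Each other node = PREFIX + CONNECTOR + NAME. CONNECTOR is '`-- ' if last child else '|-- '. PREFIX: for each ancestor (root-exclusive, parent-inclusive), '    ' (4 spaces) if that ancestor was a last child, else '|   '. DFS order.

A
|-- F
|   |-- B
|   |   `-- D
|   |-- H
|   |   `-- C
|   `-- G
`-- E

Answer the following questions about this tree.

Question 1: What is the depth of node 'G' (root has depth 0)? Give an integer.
Answer: 2

Derivation:
Path from root to G: A -> F -> G
Depth = number of edges = 2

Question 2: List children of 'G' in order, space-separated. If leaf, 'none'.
Answer: none

Derivation:
Node G's children (from adjacency): (leaf)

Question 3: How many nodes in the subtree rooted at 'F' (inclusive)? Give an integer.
Answer: 6

Derivation:
Subtree rooted at F contains: B, C, D, F, G, H
Count = 6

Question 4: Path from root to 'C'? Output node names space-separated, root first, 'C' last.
Walk down from root: A -> F -> H -> C

Answer: A F H C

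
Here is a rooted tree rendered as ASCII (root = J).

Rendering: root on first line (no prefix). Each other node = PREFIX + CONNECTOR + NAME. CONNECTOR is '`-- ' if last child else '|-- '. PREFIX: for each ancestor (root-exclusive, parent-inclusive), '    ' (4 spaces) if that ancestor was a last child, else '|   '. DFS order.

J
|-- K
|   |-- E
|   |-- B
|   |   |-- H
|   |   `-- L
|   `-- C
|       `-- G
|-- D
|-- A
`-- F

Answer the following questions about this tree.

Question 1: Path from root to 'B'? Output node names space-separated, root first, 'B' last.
Walk down from root: J -> K -> B

Answer: J K B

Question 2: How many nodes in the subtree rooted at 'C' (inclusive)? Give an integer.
Answer: 2

Derivation:
Subtree rooted at C contains: C, G
Count = 2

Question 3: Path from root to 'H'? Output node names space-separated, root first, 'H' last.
Answer: J K B H

Derivation:
Walk down from root: J -> K -> B -> H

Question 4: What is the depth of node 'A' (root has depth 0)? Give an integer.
Answer: 1

Derivation:
Path from root to A: J -> A
Depth = number of edges = 1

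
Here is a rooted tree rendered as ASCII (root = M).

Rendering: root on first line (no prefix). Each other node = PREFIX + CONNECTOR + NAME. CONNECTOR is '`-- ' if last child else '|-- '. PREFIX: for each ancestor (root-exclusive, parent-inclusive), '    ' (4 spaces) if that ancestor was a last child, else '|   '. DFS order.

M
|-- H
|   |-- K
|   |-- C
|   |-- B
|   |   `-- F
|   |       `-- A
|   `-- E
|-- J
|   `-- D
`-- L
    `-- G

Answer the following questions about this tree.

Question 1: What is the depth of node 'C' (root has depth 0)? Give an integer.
Path from root to C: M -> H -> C
Depth = number of edges = 2

Answer: 2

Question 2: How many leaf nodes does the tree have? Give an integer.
Leaves (nodes with no children): A, C, D, E, G, K

Answer: 6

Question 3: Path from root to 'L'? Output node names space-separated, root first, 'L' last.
Answer: M L

Derivation:
Walk down from root: M -> L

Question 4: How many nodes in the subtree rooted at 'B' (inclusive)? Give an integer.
Answer: 3

Derivation:
Subtree rooted at B contains: A, B, F
Count = 3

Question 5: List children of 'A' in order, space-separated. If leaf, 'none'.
Answer: none

Derivation:
Node A's children (from adjacency): (leaf)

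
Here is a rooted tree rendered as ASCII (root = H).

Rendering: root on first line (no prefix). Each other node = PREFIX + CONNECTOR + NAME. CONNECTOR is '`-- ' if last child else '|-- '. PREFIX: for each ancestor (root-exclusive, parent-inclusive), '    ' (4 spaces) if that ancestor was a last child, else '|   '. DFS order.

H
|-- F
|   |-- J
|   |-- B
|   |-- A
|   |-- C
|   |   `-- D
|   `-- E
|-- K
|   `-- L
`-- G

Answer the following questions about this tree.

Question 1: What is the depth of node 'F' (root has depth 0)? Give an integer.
Answer: 1

Derivation:
Path from root to F: H -> F
Depth = number of edges = 1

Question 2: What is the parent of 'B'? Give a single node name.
Scan adjacency: B appears as child of F

Answer: F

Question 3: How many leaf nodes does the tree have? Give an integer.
Answer: 7

Derivation:
Leaves (nodes with no children): A, B, D, E, G, J, L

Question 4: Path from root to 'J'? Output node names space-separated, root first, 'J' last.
Answer: H F J

Derivation:
Walk down from root: H -> F -> J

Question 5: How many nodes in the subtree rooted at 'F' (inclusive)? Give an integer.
Answer: 7

Derivation:
Subtree rooted at F contains: A, B, C, D, E, F, J
Count = 7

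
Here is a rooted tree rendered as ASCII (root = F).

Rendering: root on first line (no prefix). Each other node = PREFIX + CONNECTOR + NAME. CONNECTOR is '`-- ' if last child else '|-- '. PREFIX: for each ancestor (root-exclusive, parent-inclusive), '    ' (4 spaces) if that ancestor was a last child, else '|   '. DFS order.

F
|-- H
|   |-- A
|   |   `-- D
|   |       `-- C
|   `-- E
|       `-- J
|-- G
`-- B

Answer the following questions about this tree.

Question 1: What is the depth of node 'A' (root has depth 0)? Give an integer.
Path from root to A: F -> H -> A
Depth = number of edges = 2

Answer: 2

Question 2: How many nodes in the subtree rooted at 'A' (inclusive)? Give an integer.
Subtree rooted at A contains: A, C, D
Count = 3

Answer: 3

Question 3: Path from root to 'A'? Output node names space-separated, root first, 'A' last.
Walk down from root: F -> H -> A

Answer: F H A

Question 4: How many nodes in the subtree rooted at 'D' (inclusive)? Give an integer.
Answer: 2

Derivation:
Subtree rooted at D contains: C, D
Count = 2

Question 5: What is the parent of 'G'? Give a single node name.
Answer: F

Derivation:
Scan adjacency: G appears as child of F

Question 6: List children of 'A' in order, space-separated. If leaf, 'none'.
Node A's children (from adjacency): D

Answer: D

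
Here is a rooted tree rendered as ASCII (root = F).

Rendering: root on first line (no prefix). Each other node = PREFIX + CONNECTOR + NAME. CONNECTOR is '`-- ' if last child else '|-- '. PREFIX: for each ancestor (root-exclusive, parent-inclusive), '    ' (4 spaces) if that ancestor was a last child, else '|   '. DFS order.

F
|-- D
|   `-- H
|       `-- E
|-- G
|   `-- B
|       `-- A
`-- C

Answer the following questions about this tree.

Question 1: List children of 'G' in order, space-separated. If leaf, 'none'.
Node G's children (from adjacency): B

Answer: B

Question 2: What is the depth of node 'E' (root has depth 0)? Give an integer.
Path from root to E: F -> D -> H -> E
Depth = number of edges = 3

Answer: 3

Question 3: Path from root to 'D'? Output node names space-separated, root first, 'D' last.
Answer: F D

Derivation:
Walk down from root: F -> D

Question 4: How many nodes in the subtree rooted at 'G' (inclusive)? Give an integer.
Answer: 3

Derivation:
Subtree rooted at G contains: A, B, G
Count = 3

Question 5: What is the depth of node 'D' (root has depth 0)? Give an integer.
Path from root to D: F -> D
Depth = number of edges = 1

Answer: 1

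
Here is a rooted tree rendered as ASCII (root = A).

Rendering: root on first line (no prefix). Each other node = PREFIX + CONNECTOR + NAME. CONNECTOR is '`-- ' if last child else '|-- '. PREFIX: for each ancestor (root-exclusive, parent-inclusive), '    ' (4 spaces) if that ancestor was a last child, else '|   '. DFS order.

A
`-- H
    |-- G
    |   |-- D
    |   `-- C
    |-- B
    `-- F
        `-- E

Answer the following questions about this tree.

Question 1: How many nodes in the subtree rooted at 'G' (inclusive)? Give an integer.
Answer: 3

Derivation:
Subtree rooted at G contains: C, D, G
Count = 3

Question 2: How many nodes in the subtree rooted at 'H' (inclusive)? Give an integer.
Answer: 7

Derivation:
Subtree rooted at H contains: B, C, D, E, F, G, H
Count = 7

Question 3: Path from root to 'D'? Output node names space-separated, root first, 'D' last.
Walk down from root: A -> H -> G -> D

Answer: A H G D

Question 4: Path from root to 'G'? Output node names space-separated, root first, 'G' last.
Walk down from root: A -> H -> G

Answer: A H G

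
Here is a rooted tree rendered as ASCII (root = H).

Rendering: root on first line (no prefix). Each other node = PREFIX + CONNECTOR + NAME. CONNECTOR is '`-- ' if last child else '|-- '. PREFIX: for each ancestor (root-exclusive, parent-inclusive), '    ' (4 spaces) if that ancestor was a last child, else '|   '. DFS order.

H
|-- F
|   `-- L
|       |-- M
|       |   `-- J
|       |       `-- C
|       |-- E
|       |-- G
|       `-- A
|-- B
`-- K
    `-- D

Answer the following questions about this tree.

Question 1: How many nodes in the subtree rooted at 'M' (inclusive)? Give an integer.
Subtree rooted at M contains: C, J, M
Count = 3

Answer: 3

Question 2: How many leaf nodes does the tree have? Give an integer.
Leaves (nodes with no children): A, B, C, D, E, G

Answer: 6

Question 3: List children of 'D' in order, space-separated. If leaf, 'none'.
Answer: none

Derivation:
Node D's children (from adjacency): (leaf)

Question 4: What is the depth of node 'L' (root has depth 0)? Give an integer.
Path from root to L: H -> F -> L
Depth = number of edges = 2

Answer: 2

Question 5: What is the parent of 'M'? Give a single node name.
Scan adjacency: M appears as child of L

Answer: L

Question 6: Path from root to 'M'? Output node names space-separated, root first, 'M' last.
Answer: H F L M

Derivation:
Walk down from root: H -> F -> L -> M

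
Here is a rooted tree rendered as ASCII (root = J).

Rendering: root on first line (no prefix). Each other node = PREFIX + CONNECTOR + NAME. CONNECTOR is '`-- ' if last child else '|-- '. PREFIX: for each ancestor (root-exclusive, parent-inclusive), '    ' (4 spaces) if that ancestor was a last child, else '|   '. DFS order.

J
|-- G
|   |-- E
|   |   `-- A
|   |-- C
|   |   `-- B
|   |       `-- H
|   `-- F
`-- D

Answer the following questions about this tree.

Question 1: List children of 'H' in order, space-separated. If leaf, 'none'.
Answer: none

Derivation:
Node H's children (from adjacency): (leaf)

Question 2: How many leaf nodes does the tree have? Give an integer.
Answer: 4

Derivation:
Leaves (nodes with no children): A, D, F, H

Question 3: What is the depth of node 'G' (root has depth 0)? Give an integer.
Answer: 1

Derivation:
Path from root to G: J -> G
Depth = number of edges = 1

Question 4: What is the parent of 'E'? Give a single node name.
Scan adjacency: E appears as child of G

Answer: G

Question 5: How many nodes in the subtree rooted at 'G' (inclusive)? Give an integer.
Subtree rooted at G contains: A, B, C, E, F, G, H
Count = 7

Answer: 7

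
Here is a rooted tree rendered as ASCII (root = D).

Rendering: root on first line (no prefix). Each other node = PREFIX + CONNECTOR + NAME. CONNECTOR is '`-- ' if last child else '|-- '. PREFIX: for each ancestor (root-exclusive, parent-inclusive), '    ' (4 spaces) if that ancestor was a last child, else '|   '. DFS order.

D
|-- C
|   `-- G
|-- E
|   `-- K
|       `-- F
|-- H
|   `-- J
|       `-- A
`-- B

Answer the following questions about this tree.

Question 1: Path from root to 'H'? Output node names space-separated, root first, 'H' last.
Answer: D H

Derivation:
Walk down from root: D -> H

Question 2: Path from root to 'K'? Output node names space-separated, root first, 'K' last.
Answer: D E K

Derivation:
Walk down from root: D -> E -> K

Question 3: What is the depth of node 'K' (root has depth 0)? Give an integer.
Path from root to K: D -> E -> K
Depth = number of edges = 2

Answer: 2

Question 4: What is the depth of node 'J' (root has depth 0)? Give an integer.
Path from root to J: D -> H -> J
Depth = number of edges = 2

Answer: 2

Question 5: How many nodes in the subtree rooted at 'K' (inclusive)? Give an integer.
Answer: 2

Derivation:
Subtree rooted at K contains: F, K
Count = 2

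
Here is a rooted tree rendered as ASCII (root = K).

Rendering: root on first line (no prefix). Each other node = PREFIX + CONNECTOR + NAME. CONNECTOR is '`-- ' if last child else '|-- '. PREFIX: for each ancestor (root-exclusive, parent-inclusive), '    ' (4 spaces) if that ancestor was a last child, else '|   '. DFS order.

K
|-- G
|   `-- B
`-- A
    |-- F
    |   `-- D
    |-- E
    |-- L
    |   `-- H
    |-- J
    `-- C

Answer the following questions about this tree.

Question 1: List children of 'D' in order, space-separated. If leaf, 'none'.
Node D's children (from adjacency): (leaf)

Answer: none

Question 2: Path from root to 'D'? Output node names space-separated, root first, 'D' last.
Answer: K A F D

Derivation:
Walk down from root: K -> A -> F -> D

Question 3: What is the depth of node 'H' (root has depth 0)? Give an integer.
Path from root to H: K -> A -> L -> H
Depth = number of edges = 3

Answer: 3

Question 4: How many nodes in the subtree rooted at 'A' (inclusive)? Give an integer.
Answer: 8

Derivation:
Subtree rooted at A contains: A, C, D, E, F, H, J, L
Count = 8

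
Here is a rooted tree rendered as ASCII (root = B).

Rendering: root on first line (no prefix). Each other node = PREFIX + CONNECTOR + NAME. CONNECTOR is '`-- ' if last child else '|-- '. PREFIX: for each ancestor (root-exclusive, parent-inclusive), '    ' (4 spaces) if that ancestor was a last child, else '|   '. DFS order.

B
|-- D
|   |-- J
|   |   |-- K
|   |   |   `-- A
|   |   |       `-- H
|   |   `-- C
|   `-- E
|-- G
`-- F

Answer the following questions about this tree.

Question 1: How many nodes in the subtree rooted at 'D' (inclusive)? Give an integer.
Subtree rooted at D contains: A, C, D, E, H, J, K
Count = 7

Answer: 7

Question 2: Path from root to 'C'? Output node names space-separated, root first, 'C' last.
Walk down from root: B -> D -> J -> C

Answer: B D J C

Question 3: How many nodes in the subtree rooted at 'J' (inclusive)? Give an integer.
Subtree rooted at J contains: A, C, H, J, K
Count = 5

Answer: 5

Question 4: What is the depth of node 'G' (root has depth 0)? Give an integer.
Answer: 1

Derivation:
Path from root to G: B -> G
Depth = number of edges = 1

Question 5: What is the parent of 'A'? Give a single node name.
Scan adjacency: A appears as child of K

Answer: K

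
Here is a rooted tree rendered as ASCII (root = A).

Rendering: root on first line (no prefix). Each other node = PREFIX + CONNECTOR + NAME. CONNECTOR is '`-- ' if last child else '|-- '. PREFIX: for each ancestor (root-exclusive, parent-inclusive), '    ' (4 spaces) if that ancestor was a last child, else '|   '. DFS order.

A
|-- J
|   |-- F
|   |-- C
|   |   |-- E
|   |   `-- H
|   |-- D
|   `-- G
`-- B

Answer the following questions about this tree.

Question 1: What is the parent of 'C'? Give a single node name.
Scan adjacency: C appears as child of J

Answer: J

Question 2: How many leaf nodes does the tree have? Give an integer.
Leaves (nodes with no children): B, D, E, F, G, H

Answer: 6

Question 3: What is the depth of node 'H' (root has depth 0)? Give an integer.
Answer: 3

Derivation:
Path from root to H: A -> J -> C -> H
Depth = number of edges = 3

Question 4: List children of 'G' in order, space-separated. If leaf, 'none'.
Answer: none

Derivation:
Node G's children (from adjacency): (leaf)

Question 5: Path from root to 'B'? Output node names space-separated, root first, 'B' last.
Walk down from root: A -> B

Answer: A B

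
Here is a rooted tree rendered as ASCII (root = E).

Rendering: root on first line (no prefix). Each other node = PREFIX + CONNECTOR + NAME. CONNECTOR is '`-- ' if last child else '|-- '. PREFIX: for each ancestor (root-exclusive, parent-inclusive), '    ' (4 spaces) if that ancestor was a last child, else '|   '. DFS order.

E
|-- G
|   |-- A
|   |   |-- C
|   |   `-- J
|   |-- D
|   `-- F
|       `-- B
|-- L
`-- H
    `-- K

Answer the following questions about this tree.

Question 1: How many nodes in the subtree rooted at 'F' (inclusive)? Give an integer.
Answer: 2

Derivation:
Subtree rooted at F contains: B, F
Count = 2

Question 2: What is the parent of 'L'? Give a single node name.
Answer: E

Derivation:
Scan adjacency: L appears as child of E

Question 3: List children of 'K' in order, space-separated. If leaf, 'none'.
Node K's children (from adjacency): (leaf)

Answer: none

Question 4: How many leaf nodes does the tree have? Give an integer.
Leaves (nodes with no children): B, C, D, J, K, L

Answer: 6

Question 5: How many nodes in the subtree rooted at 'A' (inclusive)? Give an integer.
Subtree rooted at A contains: A, C, J
Count = 3

Answer: 3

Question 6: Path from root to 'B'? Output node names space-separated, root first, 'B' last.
Walk down from root: E -> G -> F -> B

Answer: E G F B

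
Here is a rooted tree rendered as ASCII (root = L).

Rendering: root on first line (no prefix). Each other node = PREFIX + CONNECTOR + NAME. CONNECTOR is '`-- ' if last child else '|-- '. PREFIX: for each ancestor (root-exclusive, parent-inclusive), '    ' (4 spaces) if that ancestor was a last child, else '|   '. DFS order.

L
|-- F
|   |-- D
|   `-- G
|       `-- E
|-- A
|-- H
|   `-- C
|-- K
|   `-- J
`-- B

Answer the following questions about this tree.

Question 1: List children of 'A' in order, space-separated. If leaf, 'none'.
Answer: none

Derivation:
Node A's children (from adjacency): (leaf)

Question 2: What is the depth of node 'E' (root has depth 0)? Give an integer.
Answer: 3

Derivation:
Path from root to E: L -> F -> G -> E
Depth = number of edges = 3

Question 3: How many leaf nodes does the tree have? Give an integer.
Answer: 6

Derivation:
Leaves (nodes with no children): A, B, C, D, E, J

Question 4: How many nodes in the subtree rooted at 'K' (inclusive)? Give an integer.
Answer: 2

Derivation:
Subtree rooted at K contains: J, K
Count = 2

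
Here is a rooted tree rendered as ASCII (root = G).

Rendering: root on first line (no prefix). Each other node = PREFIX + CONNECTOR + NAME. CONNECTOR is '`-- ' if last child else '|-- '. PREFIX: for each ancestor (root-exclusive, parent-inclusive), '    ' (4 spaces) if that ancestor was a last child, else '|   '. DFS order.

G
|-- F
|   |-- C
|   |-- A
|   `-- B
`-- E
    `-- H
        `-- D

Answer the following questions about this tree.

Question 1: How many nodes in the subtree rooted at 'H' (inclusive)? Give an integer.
Subtree rooted at H contains: D, H
Count = 2

Answer: 2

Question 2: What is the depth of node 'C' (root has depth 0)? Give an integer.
Path from root to C: G -> F -> C
Depth = number of edges = 2

Answer: 2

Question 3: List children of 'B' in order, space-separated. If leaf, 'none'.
Answer: none

Derivation:
Node B's children (from adjacency): (leaf)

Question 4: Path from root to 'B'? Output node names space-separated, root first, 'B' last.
Answer: G F B

Derivation:
Walk down from root: G -> F -> B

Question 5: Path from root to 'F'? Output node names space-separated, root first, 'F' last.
Answer: G F

Derivation:
Walk down from root: G -> F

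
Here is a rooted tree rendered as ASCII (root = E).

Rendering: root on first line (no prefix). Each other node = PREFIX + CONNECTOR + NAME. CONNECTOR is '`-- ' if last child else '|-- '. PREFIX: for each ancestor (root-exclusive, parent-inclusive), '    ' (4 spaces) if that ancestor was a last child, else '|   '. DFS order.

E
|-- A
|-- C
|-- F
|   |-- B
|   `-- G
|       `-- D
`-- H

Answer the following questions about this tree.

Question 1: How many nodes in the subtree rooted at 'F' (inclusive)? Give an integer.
Subtree rooted at F contains: B, D, F, G
Count = 4

Answer: 4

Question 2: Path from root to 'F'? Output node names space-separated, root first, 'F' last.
Walk down from root: E -> F

Answer: E F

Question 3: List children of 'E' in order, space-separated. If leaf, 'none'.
Answer: A C F H

Derivation:
Node E's children (from adjacency): A, C, F, H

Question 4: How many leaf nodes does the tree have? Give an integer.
Answer: 5

Derivation:
Leaves (nodes with no children): A, B, C, D, H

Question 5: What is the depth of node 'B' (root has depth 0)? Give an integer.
Path from root to B: E -> F -> B
Depth = number of edges = 2

Answer: 2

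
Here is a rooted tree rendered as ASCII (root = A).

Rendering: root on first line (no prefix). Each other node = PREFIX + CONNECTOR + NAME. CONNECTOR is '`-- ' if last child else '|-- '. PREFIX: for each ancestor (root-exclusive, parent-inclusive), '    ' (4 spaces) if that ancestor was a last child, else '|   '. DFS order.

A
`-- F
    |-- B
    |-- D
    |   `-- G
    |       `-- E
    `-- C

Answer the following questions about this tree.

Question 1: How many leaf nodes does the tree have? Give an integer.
Answer: 3

Derivation:
Leaves (nodes with no children): B, C, E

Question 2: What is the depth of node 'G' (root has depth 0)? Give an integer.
Path from root to G: A -> F -> D -> G
Depth = number of edges = 3

Answer: 3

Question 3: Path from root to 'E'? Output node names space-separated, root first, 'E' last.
Walk down from root: A -> F -> D -> G -> E

Answer: A F D G E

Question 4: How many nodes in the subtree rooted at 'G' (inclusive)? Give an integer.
Subtree rooted at G contains: E, G
Count = 2

Answer: 2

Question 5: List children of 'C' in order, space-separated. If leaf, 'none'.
Answer: none

Derivation:
Node C's children (from adjacency): (leaf)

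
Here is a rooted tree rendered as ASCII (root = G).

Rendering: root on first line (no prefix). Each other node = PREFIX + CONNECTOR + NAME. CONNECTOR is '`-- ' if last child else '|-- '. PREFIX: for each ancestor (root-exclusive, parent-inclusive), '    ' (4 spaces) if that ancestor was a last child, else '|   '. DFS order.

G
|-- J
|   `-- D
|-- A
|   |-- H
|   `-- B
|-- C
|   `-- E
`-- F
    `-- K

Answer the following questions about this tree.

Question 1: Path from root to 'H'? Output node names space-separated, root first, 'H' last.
Answer: G A H

Derivation:
Walk down from root: G -> A -> H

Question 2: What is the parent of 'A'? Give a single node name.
Scan adjacency: A appears as child of G

Answer: G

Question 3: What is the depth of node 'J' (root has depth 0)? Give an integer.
Path from root to J: G -> J
Depth = number of edges = 1

Answer: 1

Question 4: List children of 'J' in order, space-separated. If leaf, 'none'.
Node J's children (from adjacency): D

Answer: D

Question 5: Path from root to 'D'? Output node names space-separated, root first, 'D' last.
Walk down from root: G -> J -> D

Answer: G J D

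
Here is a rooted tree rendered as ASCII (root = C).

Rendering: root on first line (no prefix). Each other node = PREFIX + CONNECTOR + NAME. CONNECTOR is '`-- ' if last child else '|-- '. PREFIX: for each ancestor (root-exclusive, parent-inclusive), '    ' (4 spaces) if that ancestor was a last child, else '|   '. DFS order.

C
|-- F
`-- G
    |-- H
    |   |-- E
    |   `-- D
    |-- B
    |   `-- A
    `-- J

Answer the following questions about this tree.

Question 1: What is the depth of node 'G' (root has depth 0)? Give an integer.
Answer: 1

Derivation:
Path from root to G: C -> G
Depth = number of edges = 1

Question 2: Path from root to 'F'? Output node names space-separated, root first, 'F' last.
Answer: C F

Derivation:
Walk down from root: C -> F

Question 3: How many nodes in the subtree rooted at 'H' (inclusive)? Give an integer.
Subtree rooted at H contains: D, E, H
Count = 3

Answer: 3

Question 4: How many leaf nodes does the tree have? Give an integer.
Answer: 5

Derivation:
Leaves (nodes with no children): A, D, E, F, J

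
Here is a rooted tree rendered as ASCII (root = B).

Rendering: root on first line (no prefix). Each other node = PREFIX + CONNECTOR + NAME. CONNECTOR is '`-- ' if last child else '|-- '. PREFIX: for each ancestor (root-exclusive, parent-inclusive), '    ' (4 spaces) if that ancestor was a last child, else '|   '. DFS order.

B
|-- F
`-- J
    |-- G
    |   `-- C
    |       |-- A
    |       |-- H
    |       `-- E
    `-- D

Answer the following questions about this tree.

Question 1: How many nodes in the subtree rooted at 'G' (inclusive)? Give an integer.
Answer: 5

Derivation:
Subtree rooted at G contains: A, C, E, G, H
Count = 5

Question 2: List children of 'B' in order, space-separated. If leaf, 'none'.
Answer: F J

Derivation:
Node B's children (from adjacency): F, J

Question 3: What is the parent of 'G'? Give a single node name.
Answer: J

Derivation:
Scan adjacency: G appears as child of J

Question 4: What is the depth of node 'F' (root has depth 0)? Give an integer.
Answer: 1

Derivation:
Path from root to F: B -> F
Depth = number of edges = 1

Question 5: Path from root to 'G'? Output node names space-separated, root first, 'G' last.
Walk down from root: B -> J -> G

Answer: B J G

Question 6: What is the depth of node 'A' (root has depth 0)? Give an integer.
Answer: 4

Derivation:
Path from root to A: B -> J -> G -> C -> A
Depth = number of edges = 4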